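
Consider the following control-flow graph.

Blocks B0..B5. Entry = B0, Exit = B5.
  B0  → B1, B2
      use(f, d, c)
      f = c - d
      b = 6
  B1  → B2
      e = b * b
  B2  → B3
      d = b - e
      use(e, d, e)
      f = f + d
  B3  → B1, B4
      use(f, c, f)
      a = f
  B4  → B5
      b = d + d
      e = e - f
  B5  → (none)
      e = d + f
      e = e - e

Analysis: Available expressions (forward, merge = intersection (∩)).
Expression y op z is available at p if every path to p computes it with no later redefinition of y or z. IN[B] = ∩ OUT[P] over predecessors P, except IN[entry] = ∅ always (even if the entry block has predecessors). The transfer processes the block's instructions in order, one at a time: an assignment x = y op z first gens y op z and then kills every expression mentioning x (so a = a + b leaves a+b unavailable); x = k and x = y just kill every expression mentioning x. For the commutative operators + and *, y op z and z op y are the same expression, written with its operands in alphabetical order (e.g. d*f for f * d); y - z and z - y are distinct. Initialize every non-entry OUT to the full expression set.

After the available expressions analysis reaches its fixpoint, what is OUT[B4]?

Per-block solution:
  B0: | IN={} | OUT={c-d}
  B1: | IN={} | OUT={b*b}
  B2: | IN={} | OUT={b-e}
  B3: | IN={b-e} | OUT={b-e}
  B4: | IN={b-e} | OUT={d+d}
  B5: | IN={d+d} | OUT={d+d, d+f}

Merge at B4: IN[B4] = OUT[B3] = {b-e}
Applying B4's transfer function to that IN value gives OUT[B4] (row B4 above).

Answer: {d+d}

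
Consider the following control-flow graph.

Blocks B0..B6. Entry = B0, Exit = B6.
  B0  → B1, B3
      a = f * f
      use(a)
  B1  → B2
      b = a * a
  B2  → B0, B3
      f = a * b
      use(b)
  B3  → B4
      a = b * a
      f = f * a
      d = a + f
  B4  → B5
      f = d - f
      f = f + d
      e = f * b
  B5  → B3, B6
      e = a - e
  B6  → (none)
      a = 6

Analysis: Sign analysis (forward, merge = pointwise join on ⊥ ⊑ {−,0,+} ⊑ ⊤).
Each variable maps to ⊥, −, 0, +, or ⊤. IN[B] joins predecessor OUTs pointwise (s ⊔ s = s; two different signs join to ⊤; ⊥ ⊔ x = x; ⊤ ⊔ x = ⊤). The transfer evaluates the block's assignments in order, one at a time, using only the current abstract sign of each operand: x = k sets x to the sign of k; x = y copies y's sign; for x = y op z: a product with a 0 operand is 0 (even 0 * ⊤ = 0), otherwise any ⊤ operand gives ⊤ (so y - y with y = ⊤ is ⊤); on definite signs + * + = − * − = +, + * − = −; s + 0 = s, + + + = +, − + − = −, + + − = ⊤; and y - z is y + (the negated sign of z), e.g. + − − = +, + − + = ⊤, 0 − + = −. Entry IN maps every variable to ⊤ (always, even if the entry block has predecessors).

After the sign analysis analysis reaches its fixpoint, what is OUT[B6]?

Answer: {a: +, b: ⊤, c: ⊤, d: ⊤, e: ⊤, f: ⊤}

Trace:
Per-block solution:
  B0:   IN=(all ⊤)   OUT=(all ⊤)
  B1:   IN=(all ⊤)   OUT=(all ⊤)
  B2:   IN=(all ⊤)   OUT=(all ⊤)
  B3:   IN=(all ⊤)   OUT=(all ⊤)
  B4:   IN=(all ⊤)   OUT=(all ⊤)
  B5:   IN=(all ⊤)   OUT=(all ⊤)
  B6:   IN=(all ⊤)   OUT={a:+; rest ⊤}

Merge at B6: IN[B6] = OUT[B5] = {a: ⊤, b: ⊤, c: ⊤, d: ⊤, e: ⊤, f: ⊤}
Applying B6's transfer function to that IN value gives OUT[B6] (row B6 above).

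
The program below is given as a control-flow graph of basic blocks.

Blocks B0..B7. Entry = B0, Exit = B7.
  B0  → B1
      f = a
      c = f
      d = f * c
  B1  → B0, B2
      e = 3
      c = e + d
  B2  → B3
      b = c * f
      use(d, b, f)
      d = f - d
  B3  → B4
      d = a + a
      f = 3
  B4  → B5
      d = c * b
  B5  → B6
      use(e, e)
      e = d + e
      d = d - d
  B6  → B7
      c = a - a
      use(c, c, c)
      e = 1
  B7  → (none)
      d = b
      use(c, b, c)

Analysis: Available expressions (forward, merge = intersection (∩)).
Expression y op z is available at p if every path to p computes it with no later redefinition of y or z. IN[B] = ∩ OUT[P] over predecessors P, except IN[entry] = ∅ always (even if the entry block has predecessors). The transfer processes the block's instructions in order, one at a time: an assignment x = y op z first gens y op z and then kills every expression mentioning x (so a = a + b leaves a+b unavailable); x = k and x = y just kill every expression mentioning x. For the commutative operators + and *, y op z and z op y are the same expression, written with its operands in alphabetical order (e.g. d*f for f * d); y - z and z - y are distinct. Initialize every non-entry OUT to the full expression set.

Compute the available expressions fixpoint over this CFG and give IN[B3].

Answer: {c*f}

Derivation:
Converged values:
  B0: | IN={} | OUT={c*f}
  B1: | IN={c*f} | OUT={d+e}
  B2: | IN={d+e} | OUT={c*f}
  B3: | IN={c*f} | OUT={a+a}
  B4: | IN={a+a} | OUT={a+a, b*c}
  B5: | IN={a+a, b*c} | OUT={a+a, b*c}
  B6: | IN={a+a, b*c} | OUT={a+a, a-a}
  B7: | IN={a+a, a-a} | OUT={a+a, a-a}

Merge at B3: IN[B3] = OUT[B2] = {c*f}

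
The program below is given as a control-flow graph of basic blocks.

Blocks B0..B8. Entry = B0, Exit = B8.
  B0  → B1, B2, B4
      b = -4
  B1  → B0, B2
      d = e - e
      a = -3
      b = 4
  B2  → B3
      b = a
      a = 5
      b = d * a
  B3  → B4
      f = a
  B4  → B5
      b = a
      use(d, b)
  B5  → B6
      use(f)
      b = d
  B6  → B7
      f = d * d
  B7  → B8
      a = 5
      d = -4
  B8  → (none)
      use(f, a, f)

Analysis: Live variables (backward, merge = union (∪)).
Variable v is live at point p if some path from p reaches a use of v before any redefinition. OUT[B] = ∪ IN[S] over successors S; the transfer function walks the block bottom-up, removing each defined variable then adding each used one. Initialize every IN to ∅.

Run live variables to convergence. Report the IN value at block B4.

Answer: {a, d, f}

Trace:
Fixpoint table:
  B0:  IN={a, d, e, f}  OUT={a, d, e, f}
  B1:  IN={e, f}  OUT={a, d, e, f}
  B2:  IN={a, d}  OUT={a, d}
  B3:  IN={a, d}  OUT={a, d, f}
  B4:  IN={a, d, f}  OUT={d, f}
  B5:  IN={d, f}  OUT={d}
  B6:  IN={d}  OUT={f}
  B7:  IN={f}  OUT={a, f}
  B8:  IN={a, f}  OUT={}

Merge at B4: OUT[B4] = IN[B5] = {d, f}
Applying B4's transfer function to that OUT value gives IN[B4] (row B4 above).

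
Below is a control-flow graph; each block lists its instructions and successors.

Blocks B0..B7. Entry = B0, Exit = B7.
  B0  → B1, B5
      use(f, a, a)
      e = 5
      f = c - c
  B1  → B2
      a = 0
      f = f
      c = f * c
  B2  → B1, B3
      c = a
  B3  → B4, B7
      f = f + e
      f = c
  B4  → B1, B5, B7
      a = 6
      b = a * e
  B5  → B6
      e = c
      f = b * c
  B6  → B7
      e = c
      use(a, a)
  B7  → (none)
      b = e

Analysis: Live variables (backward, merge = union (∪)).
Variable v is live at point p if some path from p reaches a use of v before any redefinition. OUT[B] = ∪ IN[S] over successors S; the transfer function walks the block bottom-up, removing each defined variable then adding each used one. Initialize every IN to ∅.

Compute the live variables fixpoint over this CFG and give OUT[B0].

Answer: {a, b, c, e, f}

Derivation:
Fixpoint table:
  B0:   IN={a, b, c, f}   OUT={a, b, c, e, f}
  B1:   IN={c, e, f}   OUT={a, e, f}
  B2:   IN={a, e, f}   OUT={c, e, f}
  B3:   IN={c, e, f}   OUT={c, e, f}
  B4:   IN={c, e, f}   OUT={a, b, c, e, f}
  B5:   IN={a, b, c}   OUT={a, c}
  B6:   IN={a, c}   OUT={e}
  B7:   IN={e}   OUT={}

Merge at B0: OUT[B0] = IN[B1] ⊔ IN[B5] = {a, b, c, e, f}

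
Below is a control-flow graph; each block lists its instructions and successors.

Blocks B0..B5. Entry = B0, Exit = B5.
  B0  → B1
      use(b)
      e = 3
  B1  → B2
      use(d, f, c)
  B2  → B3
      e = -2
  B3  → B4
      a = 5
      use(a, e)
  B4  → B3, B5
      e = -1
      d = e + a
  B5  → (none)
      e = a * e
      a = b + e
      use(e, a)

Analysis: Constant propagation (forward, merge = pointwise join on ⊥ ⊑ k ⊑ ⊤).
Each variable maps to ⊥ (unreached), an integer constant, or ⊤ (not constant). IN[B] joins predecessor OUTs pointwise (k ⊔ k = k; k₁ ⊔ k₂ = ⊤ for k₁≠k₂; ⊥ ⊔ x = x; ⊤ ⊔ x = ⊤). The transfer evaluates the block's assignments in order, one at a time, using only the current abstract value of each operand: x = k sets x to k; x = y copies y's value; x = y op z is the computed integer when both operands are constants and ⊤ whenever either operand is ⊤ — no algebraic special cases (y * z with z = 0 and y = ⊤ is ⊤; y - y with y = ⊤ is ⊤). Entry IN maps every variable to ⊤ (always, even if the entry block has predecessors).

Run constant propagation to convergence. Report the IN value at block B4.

Fixpoint table:
  B0:   IN=(all ⊤)   OUT={e:3; rest ⊤}
  B1:   IN={e:3; rest ⊤}   OUT={e:3; rest ⊤}
  B2:   IN={e:3; rest ⊤}   OUT={e:-2; rest ⊤}
  B3:   IN=(all ⊤)   OUT={a:5; rest ⊤}
  B4:   IN={a:5; rest ⊤}   OUT={a:5, d:4, e:-1; rest ⊤}
  B5:   IN={a:5, d:4, e:-1; rest ⊤}   OUT={d:4, e:-5; rest ⊤}

Merge at B4: IN[B4] = OUT[B3] = {a: 5, b: ⊤, c: ⊤, d: ⊤, e: ⊤, f: ⊤}

Answer: {a: 5, b: ⊤, c: ⊤, d: ⊤, e: ⊤, f: ⊤}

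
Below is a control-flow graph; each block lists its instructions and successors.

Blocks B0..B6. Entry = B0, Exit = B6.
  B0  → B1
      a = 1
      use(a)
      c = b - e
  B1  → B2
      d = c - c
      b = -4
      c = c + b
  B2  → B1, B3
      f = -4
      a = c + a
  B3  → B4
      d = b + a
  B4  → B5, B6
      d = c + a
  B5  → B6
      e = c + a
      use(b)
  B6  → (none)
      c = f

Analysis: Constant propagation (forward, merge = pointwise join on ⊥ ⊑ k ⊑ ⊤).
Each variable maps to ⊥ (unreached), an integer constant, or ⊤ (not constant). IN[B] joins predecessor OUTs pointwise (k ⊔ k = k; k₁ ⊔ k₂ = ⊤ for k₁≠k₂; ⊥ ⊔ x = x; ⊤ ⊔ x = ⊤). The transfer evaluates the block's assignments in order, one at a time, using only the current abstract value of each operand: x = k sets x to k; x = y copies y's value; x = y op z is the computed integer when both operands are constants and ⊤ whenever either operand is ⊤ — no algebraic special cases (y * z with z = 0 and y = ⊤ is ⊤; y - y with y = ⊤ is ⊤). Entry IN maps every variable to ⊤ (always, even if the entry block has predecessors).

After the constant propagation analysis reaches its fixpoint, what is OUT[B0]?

Answer: {a: 1, b: ⊤, c: ⊤, d: ⊤, e: ⊤, f: ⊤}

Derivation:
Converged values:
  B0:   IN=(all ⊤)   OUT={a:1; rest ⊤}
  B1:   IN=(all ⊤)   OUT={b:-4; rest ⊤}
  B2:   IN={b:-4; rest ⊤}   OUT={b:-4, f:-4; rest ⊤}
  B3:   IN={b:-4, f:-4; rest ⊤}   OUT={b:-4, f:-4; rest ⊤}
  B4:   IN={b:-4, f:-4; rest ⊤}   OUT={b:-4, f:-4; rest ⊤}
  B5:   IN={b:-4, f:-4; rest ⊤}   OUT={b:-4, f:-4; rest ⊤}
  B6:   IN={b:-4, f:-4; rest ⊤}   OUT={b:-4, c:-4, f:-4; rest ⊤}

B0 is the boundary node: IN[B0] = {a: ⊤, b: ⊤, c: ⊤, d: ⊤, e: ⊤, f: ⊤}
Applying B0's transfer function to that IN value gives OUT[B0] (row B0 above).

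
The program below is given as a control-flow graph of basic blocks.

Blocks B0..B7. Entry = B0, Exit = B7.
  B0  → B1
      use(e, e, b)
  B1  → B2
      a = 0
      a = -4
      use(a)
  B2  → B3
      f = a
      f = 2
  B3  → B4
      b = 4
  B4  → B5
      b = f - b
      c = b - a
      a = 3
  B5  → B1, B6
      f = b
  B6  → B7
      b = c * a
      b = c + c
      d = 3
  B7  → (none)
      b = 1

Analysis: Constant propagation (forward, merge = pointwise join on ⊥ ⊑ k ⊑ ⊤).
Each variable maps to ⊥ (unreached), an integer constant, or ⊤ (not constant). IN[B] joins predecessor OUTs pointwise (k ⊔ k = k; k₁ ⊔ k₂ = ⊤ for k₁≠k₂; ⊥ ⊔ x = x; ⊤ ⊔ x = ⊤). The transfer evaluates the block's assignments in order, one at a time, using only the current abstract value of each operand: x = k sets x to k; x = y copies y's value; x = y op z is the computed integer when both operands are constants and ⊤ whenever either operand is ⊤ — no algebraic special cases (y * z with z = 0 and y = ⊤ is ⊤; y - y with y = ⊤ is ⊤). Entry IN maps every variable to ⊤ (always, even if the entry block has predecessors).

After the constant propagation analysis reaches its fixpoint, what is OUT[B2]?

Per-block solution:
  B0:  IN=(all ⊤)  OUT=(all ⊤)
  B1:  IN=(all ⊤)  OUT={a:-4; rest ⊤}
  B2:  IN={a:-4; rest ⊤}  OUT={a:-4, f:2; rest ⊤}
  B3:  IN={a:-4, f:2; rest ⊤}  OUT={a:-4, b:4, f:2; rest ⊤}
  B4:  IN={a:-4, b:4, f:2; rest ⊤}  OUT={a:3, b:-2, c:2, f:2; rest ⊤}
  B5:  IN={a:3, b:-2, c:2, f:2; rest ⊤}  OUT={a:3, b:-2, c:2, f:-2; rest ⊤}
  B6:  IN={a:3, b:-2, c:2, f:-2; rest ⊤}  OUT={a:3, b:4, c:2, d:3, f:-2; rest ⊤}
  B7:  IN={a:3, b:4, c:2, d:3, f:-2; rest ⊤}  OUT={a:3, b:1, c:2, d:3, f:-2; rest ⊤}

Merge at B2: IN[B2] = OUT[B1] = {a: -4, b: ⊤, c: ⊤, d: ⊤, e: ⊤, f: ⊤}
Applying B2's transfer function to that IN value gives OUT[B2] (row B2 above).

Answer: {a: -4, b: ⊤, c: ⊤, d: ⊤, e: ⊤, f: 2}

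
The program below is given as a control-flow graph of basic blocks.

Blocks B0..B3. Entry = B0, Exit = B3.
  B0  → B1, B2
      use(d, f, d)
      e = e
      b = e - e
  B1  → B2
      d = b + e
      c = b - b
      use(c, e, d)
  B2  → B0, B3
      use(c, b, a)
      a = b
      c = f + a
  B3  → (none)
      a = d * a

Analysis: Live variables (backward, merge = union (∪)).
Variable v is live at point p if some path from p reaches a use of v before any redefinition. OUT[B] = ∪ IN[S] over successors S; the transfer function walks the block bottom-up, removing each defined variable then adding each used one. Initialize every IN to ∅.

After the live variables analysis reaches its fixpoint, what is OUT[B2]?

Answer: {a, c, d, e, f}

Derivation:
Converged values:
  B0:   IN={a, c, d, e, f}   OUT={a, b, c, d, e, f}
  B1:   IN={a, b, e, f}   OUT={a, b, c, d, e, f}
  B2:   IN={a, b, c, d, e, f}   OUT={a, c, d, e, f}
  B3:   IN={a, d}   OUT={}

Merge at B2: OUT[B2] = IN[B0] ⊔ IN[B3] = {a, c, d, e, f}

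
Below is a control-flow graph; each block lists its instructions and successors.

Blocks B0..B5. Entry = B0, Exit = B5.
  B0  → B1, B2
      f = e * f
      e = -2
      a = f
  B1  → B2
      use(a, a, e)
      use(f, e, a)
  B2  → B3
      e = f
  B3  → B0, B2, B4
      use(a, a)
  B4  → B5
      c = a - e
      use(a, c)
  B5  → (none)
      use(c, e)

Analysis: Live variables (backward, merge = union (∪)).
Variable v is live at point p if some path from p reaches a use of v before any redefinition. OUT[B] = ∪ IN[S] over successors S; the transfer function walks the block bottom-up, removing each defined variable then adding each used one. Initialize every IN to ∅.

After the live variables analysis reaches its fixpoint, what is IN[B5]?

Converged values:
  B0:   IN={e, f}   OUT={a, e, f}
  B1:   IN={a, e, f}   OUT={a, f}
  B2:   IN={a, f}   OUT={a, e, f}
  B3:   IN={a, e, f}   OUT={a, e, f}
  B4:   IN={a, e}   OUT={c, e}
  B5:   IN={c, e}   OUT={}

B5 is the boundary node: OUT[B5] = {}
Applying B5's transfer function to that OUT value gives IN[B5] (row B5 above).

Answer: {c, e}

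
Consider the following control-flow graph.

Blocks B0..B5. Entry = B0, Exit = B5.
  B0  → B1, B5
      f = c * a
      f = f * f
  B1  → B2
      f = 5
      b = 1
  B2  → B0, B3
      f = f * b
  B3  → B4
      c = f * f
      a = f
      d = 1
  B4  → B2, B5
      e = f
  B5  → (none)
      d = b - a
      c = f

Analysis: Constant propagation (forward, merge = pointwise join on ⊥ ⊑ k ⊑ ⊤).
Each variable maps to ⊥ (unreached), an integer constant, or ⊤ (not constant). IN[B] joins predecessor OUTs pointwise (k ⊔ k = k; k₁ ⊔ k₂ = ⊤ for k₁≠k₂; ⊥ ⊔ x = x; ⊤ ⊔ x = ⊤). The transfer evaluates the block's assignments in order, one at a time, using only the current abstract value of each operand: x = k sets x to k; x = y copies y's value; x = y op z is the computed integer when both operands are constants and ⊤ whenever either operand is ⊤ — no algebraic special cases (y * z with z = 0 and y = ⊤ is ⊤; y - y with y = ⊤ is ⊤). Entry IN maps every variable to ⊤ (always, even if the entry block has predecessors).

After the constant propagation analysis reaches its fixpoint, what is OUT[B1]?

Answer: {a: ⊤, b: 1, c: ⊤, d: ⊤, e: ⊤, f: 5}

Working:
Per-block solution:
  B0:   IN=(all ⊤)   OUT=(all ⊤)
  B1:   IN=(all ⊤)   OUT={b:1, f:5; rest ⊤}
  B2:   IN={b:1, f:5; rest ⊤}   OUT={b:1, f:5; rest ⊤}
  B3:   IN={b:1, f:5; rest ⊤}   OUT={a:5, b:1, c:25, d:1, f:5; rest ⊤}
  B4:   IN={a:5, b:1, c:25, d:1, f:5; rest ⊤}   OUT={a:5, b:1, c:25, d:1, e:5, f:5; rest ⊤}
  B5:   IN=(all ⊤)   OUT=(all ⊤)

Merge at B1: IN[B1] = OUT[B0] = {a: ⊤, b: ⊤, c: ⊤, d: ⊤, e: ⊤, f: ⊤}
Applying B1's transfer function to that IN value gives OUT[B1] (row B1 above).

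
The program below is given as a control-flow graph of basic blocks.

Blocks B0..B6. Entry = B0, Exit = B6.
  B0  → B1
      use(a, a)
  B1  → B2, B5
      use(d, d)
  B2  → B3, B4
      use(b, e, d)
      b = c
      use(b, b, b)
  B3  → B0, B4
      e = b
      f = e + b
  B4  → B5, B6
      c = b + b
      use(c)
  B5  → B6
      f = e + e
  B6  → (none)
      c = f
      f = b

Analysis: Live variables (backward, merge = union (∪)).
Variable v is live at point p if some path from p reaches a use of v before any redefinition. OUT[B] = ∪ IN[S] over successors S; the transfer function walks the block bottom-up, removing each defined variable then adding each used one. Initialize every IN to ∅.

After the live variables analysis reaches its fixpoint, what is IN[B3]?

Answer: {a, b, c, d}

Trace:
Fixpoint table:
  B0:  IN={a, b, c, d, e, f}  OUT={a, b, c, d, e, f}
  B1:  IN={a, b, c, d, e, f}  OUT={a, b, c, d, e, f}
  B2:  IN={a, b, c, d, e, f}  OUT={a, b, c, d, e, f}
  B3:  IN={a, b, c, d}  OUT={a, b, c, d, e, f}
  B4:  IN={b, e, f}  OUT={b, e, f}
  B5:  IN={b, e}  OUT={b, f}
  B6:  IN={b, f}  OUT={}

Merge at B3: OUT[B3] = IN[B0] ⊔ IN[B4] = {a, b, c, d, e, f}
Applying B3's transfer function to that OUT value gives IN[B3] (row B3 above).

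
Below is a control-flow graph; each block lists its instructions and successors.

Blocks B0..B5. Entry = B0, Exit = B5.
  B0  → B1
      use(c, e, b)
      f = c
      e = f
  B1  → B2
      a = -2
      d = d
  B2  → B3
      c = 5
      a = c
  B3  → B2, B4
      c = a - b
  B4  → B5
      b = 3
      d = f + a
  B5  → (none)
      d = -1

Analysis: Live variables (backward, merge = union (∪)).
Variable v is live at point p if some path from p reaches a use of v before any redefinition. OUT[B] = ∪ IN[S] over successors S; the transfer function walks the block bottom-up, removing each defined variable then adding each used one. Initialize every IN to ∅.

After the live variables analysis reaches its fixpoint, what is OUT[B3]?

Fixpoint table:
  B0: | IN={b, c, d, e} | OUT={b, d, f}
  B1: | IN={b, d, f} | OUT={b, f}
  B2: | IN={b, f} | OUT={a, b, f}
  B3: | IN={a, b, f} | OUT={a, b, f}
  B4: | IN={a, f} | OUT={}
  B5: | IN={} | OUT={}

Merge at B3: OUT[B3] = IN[B2] ⊔ IN[B4] = {a, b, f}

Answer: {a, b, f}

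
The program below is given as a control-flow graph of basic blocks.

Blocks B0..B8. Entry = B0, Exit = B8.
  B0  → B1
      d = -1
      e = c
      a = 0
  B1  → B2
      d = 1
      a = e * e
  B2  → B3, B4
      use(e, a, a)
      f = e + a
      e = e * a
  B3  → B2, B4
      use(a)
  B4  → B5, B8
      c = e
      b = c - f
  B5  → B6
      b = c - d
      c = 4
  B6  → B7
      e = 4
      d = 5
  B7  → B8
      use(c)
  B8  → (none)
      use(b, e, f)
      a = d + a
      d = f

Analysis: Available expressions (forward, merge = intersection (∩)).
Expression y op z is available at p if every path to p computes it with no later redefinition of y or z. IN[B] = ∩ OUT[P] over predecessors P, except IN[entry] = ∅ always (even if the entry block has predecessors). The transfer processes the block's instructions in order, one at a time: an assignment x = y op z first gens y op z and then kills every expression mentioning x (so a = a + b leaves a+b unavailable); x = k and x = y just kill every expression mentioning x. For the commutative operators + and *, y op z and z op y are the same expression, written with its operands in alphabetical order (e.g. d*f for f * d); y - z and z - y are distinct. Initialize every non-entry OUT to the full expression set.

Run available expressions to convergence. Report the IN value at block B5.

Per-block solution:
  B0:   IN={}   OUT={}
  B1:   IN={}   OUT={e*e}
  B2:   IN={}   OUT={}
  B3:   IN={}   OUT={}
  B4:   IN={}   OUT={c-f}
  B5:   IN={c-f}   OUT={}
  B6:   IN={}   OUT={}
  B7:   IN={}   OUT={}
  B8:   IN={}   OUT={}

Merge at B5: IN[B5] = OUT[B4] = {c-f}

Answer: {c-f}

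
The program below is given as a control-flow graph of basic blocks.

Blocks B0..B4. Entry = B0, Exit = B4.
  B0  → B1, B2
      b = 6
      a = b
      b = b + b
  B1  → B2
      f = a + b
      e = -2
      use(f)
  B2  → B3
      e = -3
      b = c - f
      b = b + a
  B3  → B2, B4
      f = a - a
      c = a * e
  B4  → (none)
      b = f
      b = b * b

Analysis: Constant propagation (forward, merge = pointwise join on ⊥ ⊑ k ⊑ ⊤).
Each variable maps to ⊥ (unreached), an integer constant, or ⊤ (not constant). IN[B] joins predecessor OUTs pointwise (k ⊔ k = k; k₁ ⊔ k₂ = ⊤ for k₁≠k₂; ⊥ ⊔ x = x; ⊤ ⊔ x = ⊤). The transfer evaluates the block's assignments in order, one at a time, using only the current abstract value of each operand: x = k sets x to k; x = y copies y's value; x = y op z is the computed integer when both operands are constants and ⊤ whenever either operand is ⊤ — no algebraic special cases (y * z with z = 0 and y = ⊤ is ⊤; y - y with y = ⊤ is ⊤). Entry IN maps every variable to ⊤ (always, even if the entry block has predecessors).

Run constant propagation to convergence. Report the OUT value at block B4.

Answer: {a: 6, b: 0, c: -18, d: ⊤, e: -3, f: 0}

Derivation:
Per-block solution:
  B0:   IN=(all ⊤)   OUT={a:6, b:12; rest ⊤}
  B1:   IN={a:6, b:12; rest ⊤}   OUT={a:6, b:12, e:-2, f:18; rest ⊤}
  B2:   IN={a:6; rest ⊤}   OUT={a:6, e:-3; rest ⊤}
  B3:   IN={a:6, e:-3; rest ⊤}   OUT={a:6, c:-18, e:-3, f:0; rest ⊤}
  B4:   IN={a:6, c:-18, e:-3, f:0; rest ⊤}   OUT={a:6, b:0, c:-18, e:-3, f:0; rest ⊤}

Merge at B4: IN[B4] = OUT[B3] = {a: 6, b: ⊤, c: -18, d: ⊤, e: -3, f: 0}
Applying B4's transfer function to that IN value gives OUT[B4] (row B4 above).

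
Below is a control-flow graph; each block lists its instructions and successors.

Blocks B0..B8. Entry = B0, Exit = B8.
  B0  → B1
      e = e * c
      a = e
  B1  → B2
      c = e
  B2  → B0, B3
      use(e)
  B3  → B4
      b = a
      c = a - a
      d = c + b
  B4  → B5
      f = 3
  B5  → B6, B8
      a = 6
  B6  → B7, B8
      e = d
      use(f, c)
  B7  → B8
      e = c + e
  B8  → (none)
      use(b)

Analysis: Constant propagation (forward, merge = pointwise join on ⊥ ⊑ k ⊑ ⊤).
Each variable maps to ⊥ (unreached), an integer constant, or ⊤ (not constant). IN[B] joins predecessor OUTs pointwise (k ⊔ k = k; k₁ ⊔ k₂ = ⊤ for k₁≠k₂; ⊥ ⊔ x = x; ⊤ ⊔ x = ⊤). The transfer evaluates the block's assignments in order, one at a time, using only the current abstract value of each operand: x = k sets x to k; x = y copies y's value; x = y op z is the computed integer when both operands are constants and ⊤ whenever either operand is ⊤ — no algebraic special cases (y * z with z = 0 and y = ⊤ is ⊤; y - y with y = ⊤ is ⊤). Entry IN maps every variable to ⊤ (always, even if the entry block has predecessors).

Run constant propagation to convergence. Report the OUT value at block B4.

Answer: {a: ⊤, b: ⊤, c: ⊤, d: ⊤, e: ⊤, f: 3}

Derivation:
Fixpoint table:
  B0:   IN=(all ⊤)   OUT=(all ⊤)
  B1:   IN=(all ⊤)   OUT=(all ⊤)
  B2:   IN=(all ⊤)   OUT=(all ⊤)
  B3:   IN=(all ⊤)   OUT=(all ⊤)
  B4:   IN=(all ⊤)   OUT={f:3; rest ⊤}
  B5:   IN={f:3; rest ⊤}   OUT={a:6, f:3; rest ⊤}
  B6:   IN={a:6, f:3; rest ⊤}   OUT={a:6, f:3; rest ⊤}
  B7:   IN={a:6, f:3; rest ⊤}   OUT={a:6, f:3; rest ⊤}
  B8:   IN={a:6, f:3; rest ⊤}   OUT={a:6, f:3; rest ⊤}

Merge at B4: IN[B4] = OUT[B3] = {a: ⊤, b: ⊤, c: ⊤, d: ⊤, e: ⊤, f: ⊤}
Applying B4's transfer function to that IN value gives OUT[B4] (row B4 above).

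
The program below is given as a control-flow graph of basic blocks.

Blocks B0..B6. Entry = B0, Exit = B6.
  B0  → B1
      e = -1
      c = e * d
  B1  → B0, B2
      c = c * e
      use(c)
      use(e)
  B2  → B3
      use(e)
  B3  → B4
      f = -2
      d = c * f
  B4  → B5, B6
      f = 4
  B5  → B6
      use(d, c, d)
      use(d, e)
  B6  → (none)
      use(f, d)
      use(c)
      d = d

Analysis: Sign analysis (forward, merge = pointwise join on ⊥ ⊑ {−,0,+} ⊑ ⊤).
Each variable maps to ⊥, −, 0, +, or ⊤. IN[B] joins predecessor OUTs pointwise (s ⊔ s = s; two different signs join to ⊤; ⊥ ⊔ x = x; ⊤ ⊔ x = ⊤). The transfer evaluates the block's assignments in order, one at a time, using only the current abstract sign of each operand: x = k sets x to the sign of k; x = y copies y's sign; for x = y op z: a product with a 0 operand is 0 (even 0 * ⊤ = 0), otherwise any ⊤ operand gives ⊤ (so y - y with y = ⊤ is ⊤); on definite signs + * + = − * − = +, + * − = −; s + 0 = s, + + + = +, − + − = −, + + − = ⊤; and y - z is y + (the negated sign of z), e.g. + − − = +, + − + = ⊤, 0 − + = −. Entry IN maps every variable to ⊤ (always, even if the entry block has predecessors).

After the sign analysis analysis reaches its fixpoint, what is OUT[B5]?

Fixpoint table:
  B0:   IN=(all ⊤)   OUT={e:-; rest ⊤}
  B1:   IN={e:-; rest ⊤}   OUT={e:-; rest ⊤}
  B2:   IN={e:-; rest ⊤}   OUT={e:-; rest ⊤}
  B3:   IN={e:-; rest ⊤}   OUT={e:-, f:-; rest ⊤}
  B4:   IN={e:-, f:-; rest ⊤}   OUT={e:-, f:+; rest ⊤}
  B5:   IN={e:-, f:+; rest ⊤}   OUT={e:-, f:+; rest ⊤}
  B6:   IN={e:-, f:+; rest ⊤}   OUT={e:-, f:+; rest ⊤}

Merge at B5: IN[B5] = OUT[B4] = {a: ⊤, b: ⊤, c: ⊤, d: ⊤, e: -, f: +}
Applying B5's transfer function to that IN value gives OUT[B5] (row B5 above).

Answer: {a: ⊤, b: ⊤, c: ⊤, d: ⊤, e: -, f: +}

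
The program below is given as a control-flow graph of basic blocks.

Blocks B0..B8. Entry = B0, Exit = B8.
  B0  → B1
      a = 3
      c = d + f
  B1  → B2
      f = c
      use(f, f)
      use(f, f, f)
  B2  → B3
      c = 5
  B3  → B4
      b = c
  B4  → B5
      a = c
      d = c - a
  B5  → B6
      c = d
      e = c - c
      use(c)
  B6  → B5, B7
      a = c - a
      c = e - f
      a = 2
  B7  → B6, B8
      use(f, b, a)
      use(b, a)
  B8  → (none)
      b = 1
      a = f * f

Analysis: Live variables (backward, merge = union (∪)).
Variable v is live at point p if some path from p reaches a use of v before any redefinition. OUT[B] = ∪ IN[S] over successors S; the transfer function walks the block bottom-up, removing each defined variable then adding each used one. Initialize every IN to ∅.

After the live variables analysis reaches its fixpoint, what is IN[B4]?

Answer: {b, c, f}

Derivation:
Fixpoint table:
  B0:  IN={d, f}  OUT={c}
  B1:  IN={c}  OUT={f}
  B2:  IN={f}  OUT={c, f}
  B3:  IN={c, f}  OUT={b, c, f}
  B4:  IN={b, c, f}  OUT={a, b, d, f}
  B5:  IN={a, b, d, f}  OUT={a, b, c, d, e, f}
  B6:  IN={a, b, c, d, e, f}  OUT={a, b, c, d, e, f}
  B7:  IN={a, b, c, d, e, f}  OUT={a, b, c, d, e, f}
  B8:  IN={f}  OUT={}

Merge at B4: OUT[B4] = IN[B5] = {a, b, d, f}
Applying B4's transfer function to that OUT value gives IN[B4] (row B4 above).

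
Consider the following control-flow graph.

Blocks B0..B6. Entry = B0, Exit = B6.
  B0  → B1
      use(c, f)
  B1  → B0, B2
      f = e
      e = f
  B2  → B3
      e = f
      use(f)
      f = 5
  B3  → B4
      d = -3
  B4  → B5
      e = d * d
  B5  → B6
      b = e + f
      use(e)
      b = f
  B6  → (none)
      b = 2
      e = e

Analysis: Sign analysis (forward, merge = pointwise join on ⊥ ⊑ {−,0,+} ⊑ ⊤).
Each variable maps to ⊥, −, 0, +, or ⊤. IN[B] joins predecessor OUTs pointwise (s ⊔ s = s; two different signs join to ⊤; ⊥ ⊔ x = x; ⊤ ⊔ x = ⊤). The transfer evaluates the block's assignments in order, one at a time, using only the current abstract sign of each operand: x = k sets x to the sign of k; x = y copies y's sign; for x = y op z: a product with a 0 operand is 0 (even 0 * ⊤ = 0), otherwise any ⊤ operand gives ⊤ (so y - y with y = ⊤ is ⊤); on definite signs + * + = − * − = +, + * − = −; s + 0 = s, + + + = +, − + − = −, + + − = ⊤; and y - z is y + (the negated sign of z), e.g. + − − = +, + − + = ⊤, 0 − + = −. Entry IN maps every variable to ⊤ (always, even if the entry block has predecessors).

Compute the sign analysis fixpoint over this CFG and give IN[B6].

Converged values:
  B0:  IN=(all ⊤)  OUT=(all ⊤)
  B1:  IN=(all ⊤)  OUT=(all ⊤)
  B2:  IN=(all ⊤)  OUT={f:+; rest ⊤}
  B3:  IN={f:+; rest ⊤}  OUT={d:-, f:+; rest ⊤}
  B4:  IN={d:-, f:+; rest ⊤}  OUT={d:-, e:+, f:+; rest ⊤}
  B5:  IN={d:-, e:+, f:+; rest ⊤}  OUT={b:+, d:-, e:+, f:+; rest ⊤}
  B6:  IN={b:+, d:-, e:+, f:+; rest ⊤}  OUT={b:+, d:-, e:+, f:+; rest ⊤}

Merge at B6: IN[B6] = OUT[B5] = {a: ⊤, b: +, c: ⊤, d: -, e: +, f: +}

Answer: {a: ⊤, b: +, c: ⊤, d: -, e: +, f: +}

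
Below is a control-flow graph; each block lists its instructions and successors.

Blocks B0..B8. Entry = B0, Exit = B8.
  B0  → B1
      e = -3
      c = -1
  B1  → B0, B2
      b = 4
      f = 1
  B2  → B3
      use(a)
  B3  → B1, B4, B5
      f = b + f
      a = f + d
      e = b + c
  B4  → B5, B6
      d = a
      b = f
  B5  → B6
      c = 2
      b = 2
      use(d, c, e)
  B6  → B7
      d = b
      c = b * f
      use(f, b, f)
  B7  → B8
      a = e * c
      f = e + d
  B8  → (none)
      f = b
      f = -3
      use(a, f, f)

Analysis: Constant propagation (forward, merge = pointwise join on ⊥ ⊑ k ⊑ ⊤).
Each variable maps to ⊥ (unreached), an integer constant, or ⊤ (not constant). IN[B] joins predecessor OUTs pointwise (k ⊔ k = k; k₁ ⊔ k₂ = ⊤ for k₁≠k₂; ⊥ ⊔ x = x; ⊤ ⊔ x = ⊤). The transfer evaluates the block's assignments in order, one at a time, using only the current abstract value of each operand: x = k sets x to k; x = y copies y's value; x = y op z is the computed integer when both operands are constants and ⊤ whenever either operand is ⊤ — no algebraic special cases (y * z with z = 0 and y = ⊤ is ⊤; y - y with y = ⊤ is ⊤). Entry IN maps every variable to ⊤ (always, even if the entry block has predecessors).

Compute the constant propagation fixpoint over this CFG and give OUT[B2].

Fixpoint table:
  B0:   IN=(all ⊤)   OUT={c:-1, e:-3; rest ⊤}
  B1:   IN={c:-1; rest ⊤}   OUT={b:4, c:-1, f:1; rest ⊤}
  B2:   IN={b:4, c:-1, f:1; rest ⊤}   OUT={b:4, c:-1, f:1; rest ⊤}
  B3:   IN={b:4, c:-1, f:1; rest ⊤}   OUT={b:4, c:-1, e:3, f:5; rest ⊤}
  B4:   IN={b:4, c:-1, e:3, f:5; rest ⊤}   OUT={b:5, c:-1, e:3, f:5; rest ⊤}
  B5:   IN={c:-1, e:3, f:5; rest ⊤}   OUT={b:2, c:2, e:3, f:5; rest ⊤}
  B6:   IN={e:3, f:5; rest ⊤}   OUT={e:3, f:5; rest ⊤}
  B7:   IN={e:3, f:5; rest ⊤}   OUT={e:3; rest ⊤}
  B8:   IN={e:3; rest ⊤}   OUT={e:3, f:-3; rest ⊤}

Merge at B2: IN[B2] = OUT[B1] = {a: ⊤, b: 4, c: -1, d: ⊤, e: ⊤, f: 1}
Applying B2's transfer function to that IN value gives OUT[B2] (row B2 above).

Answer: {a: ⊤, b: 4, c: -1, d: ⊤, e: ⊤, f: 1}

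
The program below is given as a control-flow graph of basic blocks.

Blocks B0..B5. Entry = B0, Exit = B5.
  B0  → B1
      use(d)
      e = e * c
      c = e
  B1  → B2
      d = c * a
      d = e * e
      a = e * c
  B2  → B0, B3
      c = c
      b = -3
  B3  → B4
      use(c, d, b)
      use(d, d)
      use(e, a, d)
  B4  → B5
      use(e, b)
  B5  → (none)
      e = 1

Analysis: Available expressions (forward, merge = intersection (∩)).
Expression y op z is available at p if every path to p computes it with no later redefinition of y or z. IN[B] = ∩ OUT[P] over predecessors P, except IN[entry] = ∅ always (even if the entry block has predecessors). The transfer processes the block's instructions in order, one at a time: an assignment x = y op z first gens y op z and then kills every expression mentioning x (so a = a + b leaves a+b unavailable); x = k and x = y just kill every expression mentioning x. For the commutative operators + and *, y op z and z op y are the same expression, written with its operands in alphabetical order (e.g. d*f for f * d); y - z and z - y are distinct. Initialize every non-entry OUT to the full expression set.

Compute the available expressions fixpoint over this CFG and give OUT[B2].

Converged values:
  B0:   IN={}   OUT={}
  B1:   IN={}   OUT={c*e, e*e}
  B2:   IN={c*e, e*e}   OUT={e*e}
  B3:   IN={e*e}   OUT={e*e}
  B4:   IN={e*e}   OUT={e*e}
  B5:   IN={e*e}   OUT={}

Merge at B2: IN[B2] = OUT[B1] = {c*e, e*e}
Applying B2's transfer function to that IN value gives OUT[B2] (row B2 above).

Answer: {e*e}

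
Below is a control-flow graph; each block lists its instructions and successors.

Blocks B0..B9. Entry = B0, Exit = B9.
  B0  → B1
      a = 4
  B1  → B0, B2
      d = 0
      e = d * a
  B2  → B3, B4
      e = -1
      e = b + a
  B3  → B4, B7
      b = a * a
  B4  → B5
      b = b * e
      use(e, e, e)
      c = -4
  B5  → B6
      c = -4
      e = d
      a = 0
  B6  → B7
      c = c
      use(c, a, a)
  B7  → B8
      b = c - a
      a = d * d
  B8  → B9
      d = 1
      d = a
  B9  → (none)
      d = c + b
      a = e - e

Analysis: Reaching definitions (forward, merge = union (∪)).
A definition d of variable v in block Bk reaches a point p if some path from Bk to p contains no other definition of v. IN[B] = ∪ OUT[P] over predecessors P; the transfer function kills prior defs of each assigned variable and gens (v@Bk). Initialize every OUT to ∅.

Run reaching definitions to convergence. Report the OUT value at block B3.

Answer: {a@B0, b@B3, d@B1, e@B2}

Trace:
Per-block solution:
  B0:   IN={a@B0, d@B1, e@B1}   OUT={a@B0, d@B1, e@B1}
  B1:   IN={a@B0, d@B1, e@B1}   OUT={a@B0, d@B1, e@B1}
  B2:   IN={a@B0, d@B1, e@B1}   OUT={a@B0, d@B1, e@B2}
  B3:   IN={a@B0, d@B1, e@B2}   OUT={a@B0, b@B3, d@B1, e@B2}
  B4:   IN={a@B0, b@B3, d@B1, e@B2}   OUT={a@B0, b@B4, c@B4, d@B1, e@B2}
  B5:   IN={a@B0, b@B4, c@B4, d@B1, e@B2}   OUT={a@B5, b@B4, c@B5, d@B1, e@B5}
  B6:   IN={a@B5, b@B4, c@B5, d@B1, e@B5}   OUT={a@B5, b@B4, c@B6, d@B1, e@B5}
  B7:   IN={a@B0, a@B5, b@B3, b@B4, c@B6, d@B1, e@B2, e@B5}   OUT={a@B7, b@B7, c@B6, d@B1, e@B2, e@B5}
  B8:   IN={a@B7, b@B7, c@B6, d@B1, e@B2, e@B5}   OUT={a@B7, b@B7, c@B6, d@B8, e@B2, e@B5}
  B9:   IN={a@B7, b@B7, c@B6, d@B8, e@B2, e@B5}   OUT={a@B9, b@B7, c@B6, d@B9, e@B2, e@B5}

Merge at B3: IN[B3] = OUT[B2] = {a@B0, d@B1, e@B2}
Applying B3's transfer function to that IN value gives OUT[B3] (row B3 above).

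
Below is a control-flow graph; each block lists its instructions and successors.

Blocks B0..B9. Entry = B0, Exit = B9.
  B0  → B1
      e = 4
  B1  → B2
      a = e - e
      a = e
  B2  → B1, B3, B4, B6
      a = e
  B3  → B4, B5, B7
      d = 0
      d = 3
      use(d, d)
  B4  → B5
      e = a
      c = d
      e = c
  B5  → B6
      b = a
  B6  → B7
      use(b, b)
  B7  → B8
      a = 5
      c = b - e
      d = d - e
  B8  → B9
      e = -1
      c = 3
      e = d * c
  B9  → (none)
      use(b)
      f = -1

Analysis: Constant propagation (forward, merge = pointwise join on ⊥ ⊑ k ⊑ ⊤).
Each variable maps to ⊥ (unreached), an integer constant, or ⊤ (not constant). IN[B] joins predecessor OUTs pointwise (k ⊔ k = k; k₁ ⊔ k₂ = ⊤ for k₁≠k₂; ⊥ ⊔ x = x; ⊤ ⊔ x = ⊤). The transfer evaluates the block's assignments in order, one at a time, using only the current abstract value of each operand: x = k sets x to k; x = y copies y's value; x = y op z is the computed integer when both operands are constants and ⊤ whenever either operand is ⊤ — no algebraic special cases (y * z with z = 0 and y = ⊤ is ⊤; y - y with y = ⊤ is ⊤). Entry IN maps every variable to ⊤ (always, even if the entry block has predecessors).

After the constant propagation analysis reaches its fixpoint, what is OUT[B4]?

Converged values:
  B0:   IN=(all ⊤)   OUT={e:4; rest ⊤}
  B1:   IN={e:4; rest ⊤}   OUT={a:4, e:4; rest ⊤}
  B2:   IN={a:4, e:4; rest ⊤}   OUT={a:4, e:4; rest ⊤}
  B3:   IN={a:4, e:4; rest ⊤}   OUT={a:4, d:3, e:4; rest ⊤}
  B4:   IN={a:4, e:4; rest ⊤}   OUT={a:4; rest ⊤}
  B5:   IN={a:4; rest ⊤}   OUT={a:4, b:4; rest ⊤}
  B6:   IN={a:4; rest ⊤}   OUT={a:4; rest ⊤}
  B7:   IN={a:4; rest ⊤}   OUT={a:5; rest ⊤}
  B8:   IN={a:5; rest ⊤}   OUT={a:5, c:3; rest ⊤}
  B9:   IN={a:5, c:3; rest ⊤}   OUT={a:5, c:3, f:-1; rest ⊤}

Merge at B4: IN[B4] = OUT[B2] ⊔ OUT[B3] = {a: 4, b: ⊤, c: ⊤, d: ⊤, e: 4, f: ⊤}
Applying B4's transfer function to that IN value gives OUT[B4] (row B4 above).

Answer: {a: 4, b: ⊤, c: ⊤, d: ⊤, e: ⊤, f: ⊤}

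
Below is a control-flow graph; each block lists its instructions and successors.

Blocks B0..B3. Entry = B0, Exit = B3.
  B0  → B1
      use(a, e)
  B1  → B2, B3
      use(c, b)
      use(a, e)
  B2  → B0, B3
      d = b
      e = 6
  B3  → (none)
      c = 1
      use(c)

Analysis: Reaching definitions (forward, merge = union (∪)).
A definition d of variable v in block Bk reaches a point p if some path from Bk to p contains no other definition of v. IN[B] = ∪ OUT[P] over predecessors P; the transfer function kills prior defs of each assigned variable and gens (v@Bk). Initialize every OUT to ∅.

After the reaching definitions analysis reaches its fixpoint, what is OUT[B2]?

Per-block solution:
  B0: | IN={d@B2, e@B2} | OUT={d@B2, e@B2}
  B1: | IN={d@B2, e@B2} | OUT={d@B2, e@B2}
  B2: | IN={d@B2, e@B2} | OUT={d@B2, e@B2}
  B3: | IN={d@B2, e@B2} | OUT={c@B3, d@B2, e@B2}

Merge at B2: IN[B2] = OUT[B1] = {d@B2, e@B2}
Applying B2's transfer function to that IN value gives OUT[B2] (row B2 above).

Answer: {d@B2, e@B2}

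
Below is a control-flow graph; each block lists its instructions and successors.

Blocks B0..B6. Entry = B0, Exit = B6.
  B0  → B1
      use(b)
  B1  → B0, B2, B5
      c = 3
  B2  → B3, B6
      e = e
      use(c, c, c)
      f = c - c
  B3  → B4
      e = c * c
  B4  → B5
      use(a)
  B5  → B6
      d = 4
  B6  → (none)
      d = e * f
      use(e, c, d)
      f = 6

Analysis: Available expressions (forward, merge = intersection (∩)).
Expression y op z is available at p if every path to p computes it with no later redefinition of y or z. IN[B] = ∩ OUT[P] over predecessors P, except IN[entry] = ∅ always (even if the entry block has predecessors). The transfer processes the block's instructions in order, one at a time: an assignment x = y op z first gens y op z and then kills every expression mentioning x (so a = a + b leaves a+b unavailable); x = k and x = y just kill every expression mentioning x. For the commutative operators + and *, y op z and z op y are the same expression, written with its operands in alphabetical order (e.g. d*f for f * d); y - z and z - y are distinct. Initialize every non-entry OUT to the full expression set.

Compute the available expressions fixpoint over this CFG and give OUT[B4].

Answer: {c*c, c-c}

Working:
Converged values:
  B0:   IN={}   OUT={}
  B1:   IN={}   OUT={}
  B2:   IN={}   OUT={c-c}
  B3:   IN={c-c}   OUT={c*c, c-c}
  B4:   IN={c*c, c-c}   OUT={c*c, c-c}
  B5:   IN={}   OUT={}
  B6:   IN={}   OUT={}

Merge at B4: IN[B4] = OUT[B3] = {c*c, c-c}
Applying B4's transfer function to that IN value gives OUT[B4] (row B4 above).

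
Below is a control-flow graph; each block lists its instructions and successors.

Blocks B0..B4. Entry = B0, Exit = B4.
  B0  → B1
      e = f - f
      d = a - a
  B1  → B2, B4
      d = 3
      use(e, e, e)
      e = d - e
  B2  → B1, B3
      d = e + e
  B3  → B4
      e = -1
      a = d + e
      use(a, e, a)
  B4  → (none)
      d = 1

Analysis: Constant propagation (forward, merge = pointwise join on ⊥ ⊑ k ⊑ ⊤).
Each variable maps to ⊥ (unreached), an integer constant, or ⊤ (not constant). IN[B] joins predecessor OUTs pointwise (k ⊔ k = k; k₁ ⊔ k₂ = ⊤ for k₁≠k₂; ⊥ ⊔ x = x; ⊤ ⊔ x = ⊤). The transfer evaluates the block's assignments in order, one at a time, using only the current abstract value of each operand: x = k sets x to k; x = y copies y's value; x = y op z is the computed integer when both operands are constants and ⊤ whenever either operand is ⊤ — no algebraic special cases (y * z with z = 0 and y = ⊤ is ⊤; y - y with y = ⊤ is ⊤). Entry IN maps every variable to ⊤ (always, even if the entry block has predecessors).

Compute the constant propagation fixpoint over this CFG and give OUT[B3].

Answer: {a: ⊤, b: ⊤, c: ⊤, d: ⊤, e: -1, f: ⊤}

Derivation:
Per-block solution:
  B0: | IN=(all ⊤) | OUT=(all ⊤)
  B1: | IN=(all ⊤) | OUT={d:3; rest ⊤}
  B2: | IN={d:3; rest ⊤} | OUT=(all ⊤)
  B3: | IN=(all ⊤) | OUT={e:-1; rest ⊤}
  B4: | IN=(all ⊤) | OUT={d:1; rest ⊤}

Merge at B3: IN[B3] = OUT[B2] = {a: ⊤, b: ⊤, c: ⊤, d: ⊤, e: ⊤, f: ⊤}
Applying B3's transfer function to that IN value gives OUT[B3] (row B3 above).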